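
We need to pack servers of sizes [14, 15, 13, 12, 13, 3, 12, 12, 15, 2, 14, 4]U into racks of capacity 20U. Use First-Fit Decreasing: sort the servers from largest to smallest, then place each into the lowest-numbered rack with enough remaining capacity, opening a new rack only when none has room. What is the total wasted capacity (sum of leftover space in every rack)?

51

Sorted descending: 15, 15, 14, 14, 13, 13, 12, 12, 12, 4, 3, 2.
Put 15U in rack 1; 5U remain.
Put 15U in rack 2; 5U remain.
Put 14U in rack 3; 6U remain.
Put 14U in rack 4; 6U remain.
Put 13U in rack 5; 7U remain.
Put 13U in rack 6; 7U remain.
Put 12U in rack 7; 8U remain.
Put 12U in rack 8; 8U remain.
Put 12U in rack 9; 8U remain.
Put 4U in rack 1; 1U remain.
Put 3U in rack 2; 2U remain.
Put 2U in rack 2; 0U remain.
9 racks × 20U = 180U; used 129U; unused 51U.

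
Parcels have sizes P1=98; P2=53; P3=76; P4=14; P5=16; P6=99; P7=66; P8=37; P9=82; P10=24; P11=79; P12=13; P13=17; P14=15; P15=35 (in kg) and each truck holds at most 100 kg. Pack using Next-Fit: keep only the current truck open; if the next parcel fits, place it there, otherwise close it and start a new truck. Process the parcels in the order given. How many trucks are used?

Put P1 (98 kg) in truck 1; 2 kg remain.
Put P2 (53 kg) in truck 2; 47 kg remain.
Put P3 (76 kg) in truck 3; 24 kg remain.
Put P4 (14 kg) in truck 3; 10 kg remain.
Put P5 (16 kg) in truck 4; 84 kg remain.
Put P6 (99 kg) in truck 5; 1 kg remain.
Put P7 (66 kg) in truck 6; 34 kg remain.
Put P8 (37 kg) in truck 7; 63 kg remain.
Put P9 (82 kg) in truck 8; 18 kg remain.
Put P10 (24 kg) in truck 9; 76 kg remain.
Put P11 (79 kg) in truck 10; 21 kg remain.
Put P12 (13 kg) in truck 10; 8 kg remain.
Put P13 (17 kg) in truck 11; 83 kg remain.
Put P14 (15 kg) in truck 11; 68 kg remain.
Put P15 (35 kg) in truck 11; 33 kg remain.
Final trucks: [98] [53] [76,14] [16] [99] [66] [37] [82] [24] [79,13] [17,15,35].

11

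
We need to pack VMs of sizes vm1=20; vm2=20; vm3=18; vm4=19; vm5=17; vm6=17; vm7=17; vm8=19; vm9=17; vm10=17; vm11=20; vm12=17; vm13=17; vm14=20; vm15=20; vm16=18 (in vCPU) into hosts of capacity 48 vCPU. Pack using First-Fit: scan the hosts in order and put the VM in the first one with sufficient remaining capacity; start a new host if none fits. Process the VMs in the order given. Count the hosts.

Put vm1 (20 vCPU) in host 1; 28 vCPU remain.
Put vm2 (20 vCPU) in host 1; 8 vCPU remain.
Put vm3 (18 vCPU) in host 2; 30 vCPU remain.
Put vm4 (19 vCPU) in host 2; 11 vCPU remain.
Put vm5 (17 vCPU) in host 3; 31 vCPU remain.
Put vm6 (17 vCPU) in host 3; 14 vCPU remain.
Put vm7 (17 vCPU) in host 4; 31 vCPU remain.
Put vm8 (19 vCPU) in host 4; 12 vCPU remain.
Put vm9 (17 vCPU) in host 5; 31 vCPU remain.
Put vm10 (17 vCPU) in host 5; 14 vCPU remain.
Put vm11 (20 vCPU) in host 6; 28 vCPU remain.
Put vm12 (17 vCPU) in host 6; 11 vCPU remain.
Put vm13 (17 vCPU) in host 7; 31 vCPU remain.
Put vm14 (20 vCPU) in host 7; 11 vCPU remain.
Put vm15 (20 vCPU) in host 8; 28 vCPU remain.
Put vm16 (18 vCPU) in host 8; 10 vCPU remain.
Final hosts: [20,20] [18,19] [17,17] [17,19] [17,17] [20,17] [17,20] [20,18].

8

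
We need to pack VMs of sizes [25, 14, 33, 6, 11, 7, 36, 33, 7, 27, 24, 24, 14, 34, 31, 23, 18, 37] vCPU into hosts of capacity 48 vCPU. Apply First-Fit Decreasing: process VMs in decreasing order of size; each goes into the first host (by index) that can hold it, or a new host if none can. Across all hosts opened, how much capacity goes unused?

Sorted descending: 37, 36, 34, 33, 33, 31, 27, 25, 24, 24, 23, 18, 14, 14, 11, 7, 7, 6.
37 vCPU → host 1 (remaining 11 vCPU)
36 vCPU → host 2 (remaining 12 vCPU)
34 vCPU → host 3 (remaining 14 vCPU)
33 vCPU → host 4 (remaining 15 vCPU)
33 vCPU → host 5 (remaining 15 vCPU)
31 vCPU → host 6 (remaining 17 vCPU)
27 vCPU → host 7 (remaining 21 vCPU)
25 vCPU → host 8 (remaining 23 vCPU)
24 vCPU → host 9 (remaining 24 vCPU)
24 vCPU → host 9 (remaining 0 vCPU)
23 vCPU → host 8 (remaining 0 vCPU)
18 vCPU → host 7 (remaining 3 vCPU)
14 vCPU → host 3 (remaining 0 vCPU)
14 vCPU → host 4 (remaining 1 vCPU)
11 vCPU → host 1 (remaining 0 vCPU)
7 vCPU → host 2 (remaining 5 vCPU)
7 vCPU → host 5 (remaining 8 vCPU)
6 vCPU → host 5 (remaining 2 vCPU)
9 hosts × 48 vCPU = 432 vCPU; used 404 vCPU; unused 28 vCPU.

28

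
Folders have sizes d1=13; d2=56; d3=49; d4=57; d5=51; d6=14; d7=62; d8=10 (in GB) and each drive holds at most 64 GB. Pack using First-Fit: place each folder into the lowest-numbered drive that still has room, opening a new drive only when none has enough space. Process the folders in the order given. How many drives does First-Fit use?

drive 1: place d1 (13 GB), 51 GB left
drive 2: place d2 (56 GB), 8 GB left
drive 1: place d3 (49 GB), 2 GB left
drive 3: place d4 (57 GB), 7 GB left
drive 4: place d5 (51 GB), 13 GB left
drive 5: place d6 (14 GB), 50 GB left
drive 6: place d7 (62 GB), 2 GB left
drive 4: place d8 (10 GB), 3 GB left
Final drives: [13,49] [56] [57] [51,10] [14] [62].

6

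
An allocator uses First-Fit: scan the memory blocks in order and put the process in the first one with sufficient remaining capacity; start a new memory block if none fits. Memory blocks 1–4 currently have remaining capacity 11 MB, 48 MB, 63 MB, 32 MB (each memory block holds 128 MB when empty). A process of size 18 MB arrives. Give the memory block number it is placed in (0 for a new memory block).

2

Memory blocks with room: memory block 2 (48 MB), memory block 3 (63 MB), memory block 4 (32 MB).
The first with room is memory block 2.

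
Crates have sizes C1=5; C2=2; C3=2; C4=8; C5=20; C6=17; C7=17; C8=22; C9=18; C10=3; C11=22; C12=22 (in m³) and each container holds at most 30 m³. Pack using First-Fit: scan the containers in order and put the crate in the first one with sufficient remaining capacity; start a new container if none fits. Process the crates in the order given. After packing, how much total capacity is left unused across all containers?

C1 (5 m³) → container 1 (remaining 25 m³)
C2 (2 m³) → container 1 (remaining 23 m³)
C3 (2 m³) → container 1 (remaining 21 m³)
C4 (8 m³) → container 1 (remaining 13 m³)
C5 (20 m³) → container 2 (remaining 10 m³)
C6 (17 m³) → container 3 (remaining 13 m³)
C7 (17 m³) → container 4 (remaining 13 m³)
C8 (22 m³) → container 5 (remaining 8 m³)
C9 (18 m³) → container 6 (remaining 12 m³)
C10 (3 m³) → container 1 (remaining 10 m³)
C11 (22 m³) → container 7 (remaining 8 m³)
C12 (22 m³) → container 8 (remaining 8 m³)
8 containers × 30 m³ = 240 m³; used 158 m³; unused 82 m³.

82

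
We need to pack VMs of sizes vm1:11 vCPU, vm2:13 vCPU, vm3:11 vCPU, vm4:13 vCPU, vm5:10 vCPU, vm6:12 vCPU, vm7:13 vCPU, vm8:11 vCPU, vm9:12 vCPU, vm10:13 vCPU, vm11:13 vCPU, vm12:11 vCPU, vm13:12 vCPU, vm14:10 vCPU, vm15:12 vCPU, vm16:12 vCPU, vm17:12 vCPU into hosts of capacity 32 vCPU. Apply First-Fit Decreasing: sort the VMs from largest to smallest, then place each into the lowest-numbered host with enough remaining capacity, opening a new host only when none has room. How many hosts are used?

8

Sorted descending: 13, 13, 13, 13, 13, 12, 12, 12, 12, 12, 12, 11, 11, 11, 11, 10, 10.
Put 13 vCPU in host 1; 19 vCPU remain.
Put 13 vCPU in host 1; 6 vCPU remain.
Put 13 vCPU in host 2; 19 vCPU remain.
Put 13 vCPU in host 2; 6 vCPU remain.
Put 13 vCPU in host 3; 19 vCPU remain.
Put 12 vCPU in host 3; 7 vCPU remain.
Put 12 vCPU in host 4; 20 vCPU remain.
Put 12 vCPU in host 4; 8 vCPU remain.
Put 12 vCPU in host 5; 20 vCPU remain.
Put 12 vCPU in host 5; 8 vCPU remain.
Put 12 vCPU in host 6; 20 vCPU remain.
Put 11 vCPU in host 6; 9 vCPU remain.
Put 11 vCPU in host 7; 21 vCPU remain.
Put 11 vCPU in host 7; 10 vCPU remain.
Put 11 vCPU in host 8; 21 vCPU remain.
Put 10 vCPU in host 7; 0 vCPU remain.
Put 10 vCPU in host 8; 11 vCPU remain.
Final hosts: [13,13] [13,13] [13,12] [12,12] [12,12] [12,11] [11,11,10] [11,10].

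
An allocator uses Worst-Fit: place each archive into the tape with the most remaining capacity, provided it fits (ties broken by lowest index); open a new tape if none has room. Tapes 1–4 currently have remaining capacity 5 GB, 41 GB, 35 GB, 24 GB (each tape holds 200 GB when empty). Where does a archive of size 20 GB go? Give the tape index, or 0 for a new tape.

Tapes with room: tape 2 (41 GB), tape 3 (35 GB), tape 4 (24 GB).
Most room is tape 2 with 41 GB free.

2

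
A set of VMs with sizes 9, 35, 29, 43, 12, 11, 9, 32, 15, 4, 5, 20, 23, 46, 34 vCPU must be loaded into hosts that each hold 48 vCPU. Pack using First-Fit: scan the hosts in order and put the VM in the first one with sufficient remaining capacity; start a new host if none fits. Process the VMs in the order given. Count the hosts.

9 vCPU → host 1 (remaining 39 vCPU)
35 vCPU → host 1 (remaining 4 vCPU)
29 vCPU → host 2 (remaining 19 vCPU)
43 vCPU → host 3 (remaining 5 vCPU)
12 vCPU → host 2 (remaining 7 vCPU)
11 vCPU → host 4 (remaining 37 vCPU)
9 vCPU → host 4 (remaining 28 vCPU)
32 vCPU → host 5 (remaining 16 vCPU)
15 vCPU → host 4 (remaining 13 vCPU)
4 vCPU → host 1 (remaining 0 vCPU)
5 vCPU → host 2 (remaining 2 vCPU)
20 vCPU → host 6 (remaining 28 vCPU)
23 vCPU → host 6 (remaining 5 vCPU)
46 vCPU → host 7 (remaining 2 vCPU)
34 vCPU → host 8 (remaining 14 vCPU)
Final hosts: [9,35,4] [29,12,5] [43] [11,9,15] [32] [20,23] [46] [34].

8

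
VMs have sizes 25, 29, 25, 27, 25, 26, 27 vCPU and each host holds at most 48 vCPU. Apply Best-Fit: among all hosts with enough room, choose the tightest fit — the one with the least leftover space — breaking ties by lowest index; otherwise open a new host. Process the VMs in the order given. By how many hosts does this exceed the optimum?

Best-Fit: [25] [29] [25] [27] [25] [26] [27] → 7 hosts.
7 VMs exceed 24 vCPU (half the capacity), and no two of those can share a host, so at least 7 hosts are needed.
So 7 is already optimal.

0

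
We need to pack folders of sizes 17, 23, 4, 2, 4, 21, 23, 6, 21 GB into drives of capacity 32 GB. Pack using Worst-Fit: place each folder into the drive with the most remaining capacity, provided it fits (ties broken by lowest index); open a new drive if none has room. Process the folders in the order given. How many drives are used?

5

Put 17 GB in drive 1; 15 GB remain.
Put 23 GB in drive 2; 9 GB remain.
Put 4 GB in drive 1; 11 GB remain.
Put 2 GB in drive 1; 9 GB remain.
Put 4 GB in drive 1; 5 GB remain.
Put 21 GB in drive 3; 11 GB remain.
Put 23 GB in drive 4; 9 GB remain.
Put 6 GB in drive 3; 5 GB remain.
Put 21 GB in drive 5; 11 GB remain.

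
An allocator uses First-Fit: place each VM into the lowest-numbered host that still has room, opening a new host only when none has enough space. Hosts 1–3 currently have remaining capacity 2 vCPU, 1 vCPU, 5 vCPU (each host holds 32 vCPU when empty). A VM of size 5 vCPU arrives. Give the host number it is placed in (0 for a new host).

Hosts with room: host 3 (5 vCPU).
The first with room is host 3.

3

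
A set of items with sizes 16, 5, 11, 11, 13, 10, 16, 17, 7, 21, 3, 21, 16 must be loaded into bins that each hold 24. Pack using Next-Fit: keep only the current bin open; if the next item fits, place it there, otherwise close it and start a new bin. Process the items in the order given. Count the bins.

Put 16 in bin 1; 8 remain.
Put 5 in bin 1; 3 remain.
Put 11 in bin 2; 13 remain.
Put 11 in bin 2; 2 remain.
Put 13 in bin 3; 11 remain.
Put 10 in bin 3; 1 remain.
Put 16 in bin 4; 8 remain.
Put 17 in bin 5; 7 remain.
Put 7 in bin 5; 0 remain.
Put 21 in bin 6; 3 remain.
Put 3 in bin 6; 0 remain.
Put 21 in bin 7; 3 remain.
Put 16 in bin 8; 8 remain.
Final bins: [16,5] [11,11] [13,10] [16] [17,7] [21,3] [21] [16].

8 bins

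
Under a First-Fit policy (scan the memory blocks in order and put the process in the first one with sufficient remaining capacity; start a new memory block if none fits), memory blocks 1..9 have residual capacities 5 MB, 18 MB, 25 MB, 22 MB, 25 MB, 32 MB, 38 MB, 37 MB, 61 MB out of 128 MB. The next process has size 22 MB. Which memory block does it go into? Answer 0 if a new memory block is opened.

Memory blocks with room: memory block 3 (25 MB), memory block 4 (22 MB), memory block 5 (25 MB), memory block 6 (32 MB), memory block 7 (38 MB), memory block 8 (37 MB), memory block 9 (61 MB).
The first with room is memory block 3.

3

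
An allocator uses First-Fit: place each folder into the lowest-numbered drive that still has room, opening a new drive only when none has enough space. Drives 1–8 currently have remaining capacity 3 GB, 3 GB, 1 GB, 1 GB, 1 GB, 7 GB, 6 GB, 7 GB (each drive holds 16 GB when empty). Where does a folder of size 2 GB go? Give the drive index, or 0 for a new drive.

Drives with room: drive 1 (3 GB), drive 2 (3 GB), drive 6 (7 GB), drive 7 (6 GB), drive 8 (7 GB).
The first with room is drive 1.

1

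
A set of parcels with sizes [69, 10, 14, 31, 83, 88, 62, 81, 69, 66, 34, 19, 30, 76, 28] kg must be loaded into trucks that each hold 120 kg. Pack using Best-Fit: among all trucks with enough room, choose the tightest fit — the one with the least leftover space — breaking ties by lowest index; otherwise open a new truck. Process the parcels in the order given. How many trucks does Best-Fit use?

Put 69 kg in truck 1; 51 kg remain.
Put 10 kg in truck 1; 41 kg remain.
Put 14 kg in truck 1; 27 kg remain.
Put 31 kg in truck 2; 89 kg remain.
Put 83 kg in truck 2; 6 kg remain.
Put 88 kg in truck 3; 32 kg remain.
Put 62 kg in truck 4; 58 kg remain.
Put 81 kg in truck 5; 39 kg remain.
Put 69 kg in truck 6; 51 kg remain.
Put 66 kg in truck 7; 54 kg remain.
Put 34 kg in truck 5; 5 kg remain.
Put 19 kg in truck 1; 8 kg remain.
Put 30 kg in truck 3; 2 kg remain.
Put 76 kg in truck 8; 44 kg remain.
Put 28 kg in truck 8; 16 kg remain.

8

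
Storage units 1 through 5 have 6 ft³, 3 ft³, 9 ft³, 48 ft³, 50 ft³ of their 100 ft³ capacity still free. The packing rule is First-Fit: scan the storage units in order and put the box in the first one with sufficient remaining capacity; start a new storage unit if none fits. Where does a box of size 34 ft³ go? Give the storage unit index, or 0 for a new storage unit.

4

Storage units with room: storage unit 4 (48 ft³), storage unit 5 (50 ft³).
The first with room is storage unit 4.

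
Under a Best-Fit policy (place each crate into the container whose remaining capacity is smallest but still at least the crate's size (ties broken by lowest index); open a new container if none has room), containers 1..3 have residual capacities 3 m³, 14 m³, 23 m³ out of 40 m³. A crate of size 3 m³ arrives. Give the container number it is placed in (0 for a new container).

Containers with room: container 1 (3 m³), container 2 (14 m³), container 3 (23 m³).
Tightest fit is container 1 with 3 m³ free.

1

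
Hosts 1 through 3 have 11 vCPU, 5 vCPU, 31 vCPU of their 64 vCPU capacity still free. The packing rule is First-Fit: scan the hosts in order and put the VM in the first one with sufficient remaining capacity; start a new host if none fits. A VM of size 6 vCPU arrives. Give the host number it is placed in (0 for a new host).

Hosts with room: host 1 (11 vCPU), host 3 (31 vCPU).
The first with room is host 1.

1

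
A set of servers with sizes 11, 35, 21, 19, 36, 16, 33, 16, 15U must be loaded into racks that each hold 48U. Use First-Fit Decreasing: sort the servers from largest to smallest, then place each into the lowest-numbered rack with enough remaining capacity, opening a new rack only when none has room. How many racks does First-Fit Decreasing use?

Sorted descending: 36, 35, 33, 21, 19, 16, 16, 15, 11.
Put 36U in rack 1; 12U remain.
Put 35U in rack 2; 13U remain.
Put 33U in rack 3; 15U remain.
Put 21U in rack 4; 27U remain.
Put 19U in rack 4; 8U remain.
Put 16U in rack 5; 32U remain.
Put 16U in rack 5; 16U remain.
Put 15U in rack 3; 0U remain.
Put 11U in rack 1; 1U remain.

5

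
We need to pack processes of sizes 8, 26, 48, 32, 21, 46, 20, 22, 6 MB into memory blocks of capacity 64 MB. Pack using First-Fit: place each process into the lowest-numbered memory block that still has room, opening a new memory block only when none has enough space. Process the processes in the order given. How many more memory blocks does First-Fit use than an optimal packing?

First-Fit: [8,26,21,6] [48] [32,20] [46] [22] → 5 memory blocks.
Total size 229 MB; any packing needs at least ⌈229/64⌉ = 4 memory blocks.
An optimal packing achieves that bound: [48,8,6] [46] [32,26] [22,21,20] → 4 memory blocks.
Excess: 5 − 4 = 1.

1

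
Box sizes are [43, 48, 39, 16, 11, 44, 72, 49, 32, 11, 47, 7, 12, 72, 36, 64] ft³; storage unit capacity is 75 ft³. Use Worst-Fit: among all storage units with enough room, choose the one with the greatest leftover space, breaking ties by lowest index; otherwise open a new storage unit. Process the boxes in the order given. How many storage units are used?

11 storage units

Put 43 ft³ in storage unit 1; 32 ft³ remain.
Put 48 ft³ in storage unit 2; 27 ft³ remain.
Put 39 ft³ in storage unit 3; 36 ft³ remain.
Put 16 ft³ in storage unit 3; 20 ft³ remain.
Put 11 ft³ in storage unit 1; 21 ft³ remain.
Put 44 ft³ in storage unit 4; 31 ft³ remain.
Put 72 ft³ in storage unit 5; 3 ft³ remain.
Put 49 ft³ in storage unit 6; 26 ft³ remain.
Put 32 ft³ in storage unit 7; 43 ft³ remain.
Put 11 ft³ in storage unit 7; 32 ft³ remain.
Put 47 ft³ in storage unit 8; 28 ft³ remain.
Put 7 ft³ in storage unit 7; 25 ft³ remain.
Put 12 ft³ in storage unit 4; 19 ft³ remain.
Put 72 ft³ in storage unit 9; 3 ft³ remain.
Put 36 ft³ in storage unit 10; 39 ft³ remain.
Put 64 ft³ in storage unit 11; 11 ft³ remain.
Final storage units: [43,11] [48] [39,16] [44,12] [72] [49] [32,11,7] [47] [72] [36] [64].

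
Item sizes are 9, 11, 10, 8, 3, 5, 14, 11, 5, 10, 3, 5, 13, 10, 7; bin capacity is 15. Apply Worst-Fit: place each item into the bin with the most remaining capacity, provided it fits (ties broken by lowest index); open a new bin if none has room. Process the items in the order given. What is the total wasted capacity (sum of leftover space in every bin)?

26

9 → bin 1 (remaining 6)
11 → bin 2 (remaining 4)
10 → bin 3 (remaining 5)
8 → bin 4 (remaining 7)
3 → bin 4 (remaining 4)
5 → bin 1 (remaining 1)
14 → bin 5 (remaining 1)
11 → bin 6 (remaining 4)
5 → bin 3 (remaining 0)
10 → bin 7 (remaining 5)
3 → bin 7 (remaining 2)
5 → bin 8 (remaining 10)
13 → bin 9 (remaining 2)
10 → bin 8 (remaining 0)
7 → bin 10 (remaining 8)
10 bins × 15 = 150; used 124; unused 26.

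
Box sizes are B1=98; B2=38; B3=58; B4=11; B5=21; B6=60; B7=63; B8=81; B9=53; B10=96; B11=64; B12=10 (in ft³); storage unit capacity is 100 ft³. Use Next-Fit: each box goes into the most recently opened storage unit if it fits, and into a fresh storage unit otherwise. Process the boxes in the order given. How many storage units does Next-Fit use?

storage unit 1: place B1 (98 ft³), 2 ft³ left
storage unit 2: place B2 (38 ft³), 62 ft³ left
storage unit 2: place B3 (58 ft³), 4 ft³ left
storage unit 3: place B4 (11 ft³), 89 ft³ left
storage unit 3: place B5 (21 ft³), 68 ft³ left
storage unit 3: place B6 (60 ft³), 8 ft³ left
storage unit 4: place B7 (63 ft³), 37 ft³ left
storage unit 5: place B8 (81 ft³), 19 ft³ left
storage unit 6: place B9 (53 ft³), 47 ft³ left
storage unit 7: place B10 (96 ft³), 4 ft³ left
storage unit 8: place B11 (64 ft³), 36 ft³ left
storage unit 8: place B12 (10 ft³), 26 ft³ left
Final storage units: [98] [38,58] [11,21,60] [63] [81] [53] [96] [64,10].

8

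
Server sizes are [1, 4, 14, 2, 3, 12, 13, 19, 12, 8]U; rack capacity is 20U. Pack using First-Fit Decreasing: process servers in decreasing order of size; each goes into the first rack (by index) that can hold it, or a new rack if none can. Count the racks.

Sorted descending: 19, 14, 13, 12, 12, 8, 4, 3, 2, 1.
Put 19U in rack 1; 1U remain.
Put 14U in rack 2; 6U remain.
Put 13U in rack 3; 7U remain.
Put 12U in rack 4; 8U remain.
Put 12U in rack 5; 8U remain.
Put 8U in rack 4; 0U remain.
Put 4U in rack 2; 2U remain.
Put 3U in rack 3; 4U remain.
Put 2U in rack 2; 0U remain.
Put 1U in rack 1; 0U remain.
Final racks: [19,1] [14,4,2] [13,3] [12,8] [12].

5 racks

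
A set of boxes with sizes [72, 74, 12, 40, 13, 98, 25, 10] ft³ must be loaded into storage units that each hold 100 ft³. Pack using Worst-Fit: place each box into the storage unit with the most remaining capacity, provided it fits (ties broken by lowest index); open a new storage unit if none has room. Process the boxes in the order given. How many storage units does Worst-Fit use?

4

Put 72 ft³ in storage unit 1; 28 ft³ remain.
Put 74 ft³ in storage unit 2; 26 ft³ remain.
Put 12 ft³ in storage unit 1; 16 ft³ remain.
Put 40 ft³ in storage unit 3; 60 ft³ remain.
Put 13 ft³ in storage unit 3; 47 ft³ remain.
Put 98 ft³ in storage unit 4; 2 ft³ remain.
Put 25 ft³ in storage unit 3; 22 ft³ remain.
Put 10 ft³ in storage unit 2; 16 ft³ remain.
Final storage units: [72,12] [74,10] [40,13,25] [98].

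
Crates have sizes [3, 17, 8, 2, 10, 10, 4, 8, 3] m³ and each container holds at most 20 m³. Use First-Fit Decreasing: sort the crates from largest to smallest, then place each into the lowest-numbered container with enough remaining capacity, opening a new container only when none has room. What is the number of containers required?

Sorted descending: 17, 10, 10, 8, 8, 4, 3, 3, 2.
container 1: place 17 m³, 3 m³ left
container 2: place 10 m³, 10 m³ left
container 2: place 10 m³, 0 m³ left
container 3: place 8 m³, 12 m³ left
container 3: place 8 m³, 4 m³ left
container 3: place 4 m³, 0 m³ left
container 1: place 3 m³, 0 m³ left
container 4: place 3 m³, 17 m³ left
container 4: place 2 m³, 15 m³ left

4 containers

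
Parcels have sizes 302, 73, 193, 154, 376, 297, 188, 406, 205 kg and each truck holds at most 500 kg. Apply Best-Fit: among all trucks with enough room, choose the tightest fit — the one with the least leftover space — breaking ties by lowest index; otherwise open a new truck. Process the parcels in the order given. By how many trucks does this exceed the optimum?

Best-Fit: [302,73] [193,154] [376] [297,188] [406] [205] → 6 trucks.
Total size 2194 kg; any packing needs at least ⌈2194/500⌉ = 5 trucks.
An optimal packing achieves that bound: [406,73] [376] [302,193] [297,188] [205,154] → 5 trucks.
Excess: 6 − 5 = 1.

1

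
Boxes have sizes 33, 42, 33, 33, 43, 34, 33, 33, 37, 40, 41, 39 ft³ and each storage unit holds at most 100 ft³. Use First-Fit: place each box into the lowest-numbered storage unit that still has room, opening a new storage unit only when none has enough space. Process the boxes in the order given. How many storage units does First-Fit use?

6 storage units

storage unit 1: place 33 ft³, 67 ft³ left
storage unit 1: place 42 ft³, 25 ft³ left
storage unit 2: place 33 ft³, 67 ft³ left
storage unit 2: place 33 ft³, 34 ft³ left
storage unit 3: place 43 ft³, 57 ft³ left
storage unit 2: place 34 ft³, 0 ft³ left
storage unit 3: place 33 ft³, 24 ft³ left
storage unit 4: place 33 ft³, 67 ft³ left
storage unit 4: place 37 ft³, 30 ft³ left
storage unit 5: place 40 ft³, 60 ft³ left
storage unit 5: place 41 ft³, 19 ft³ left
storage unit 6: place 39 ft³, 61 ft³ left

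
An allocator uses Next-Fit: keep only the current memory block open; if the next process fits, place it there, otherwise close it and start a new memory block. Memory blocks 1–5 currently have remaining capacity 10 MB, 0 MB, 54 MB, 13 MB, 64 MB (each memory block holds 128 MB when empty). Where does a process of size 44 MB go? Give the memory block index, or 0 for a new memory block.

Next-Fit only looks at memory block 5, which has 64 MB free.
44 MB fits there.

5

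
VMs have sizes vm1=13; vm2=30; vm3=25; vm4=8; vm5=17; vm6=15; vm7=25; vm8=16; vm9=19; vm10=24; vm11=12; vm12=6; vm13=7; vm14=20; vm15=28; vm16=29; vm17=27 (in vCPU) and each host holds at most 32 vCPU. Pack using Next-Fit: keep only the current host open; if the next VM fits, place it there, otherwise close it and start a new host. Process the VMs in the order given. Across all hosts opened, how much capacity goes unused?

vm1 (13 vCPU) → host 1 (remaining 19 vCPU)
vm2 (30 vCPU) → host 2 (remaining 2 vCPU)
vm3 (25 vCPU) → host 3 (remaining 7 vCPU)
vm4 (8 vCPU) → host 4 (remaining 24 vCPU)
vm5 (17 vCPU) → host 4 (remaining 7 vCPU)
vm6 (15 vCPU) → host 5 (remaining 17 vCPU)
vm7 (25 vCPU) → host 6 (remaining 7 vCPU)
vm8 (16 vCPU) → host 7 (remaining 16 vCPU)
vm9 (19 vCPU) → host 8 (remaining 13 vCPU)
vm10 (24 vCPU) → host 9 (remaining 8 vCPU)
vm11 (12 vCPU) → host 10 (remaining 20 vCPU)
vm12 (6 vCPU) → host 10 (remaining 14 vCPU)
vm13 (7 vCPU) → host 10 (remaining 7 vCPU)
vm14 (20 vCPU) → host 11 (remaining 12 vCPU)
vm15 (28 vCPU) → host 12 (remaining 4 vCPU)
vm16 (29 vCPU) → host 13 (remaining 3 vCPU)
vm17 (27 vCPU) → host 14 (remaining 5 vCPU)
14 hosts × 32 vCPU = 448 vCPU; used 321 vCPU; unused 127 vCPU.

127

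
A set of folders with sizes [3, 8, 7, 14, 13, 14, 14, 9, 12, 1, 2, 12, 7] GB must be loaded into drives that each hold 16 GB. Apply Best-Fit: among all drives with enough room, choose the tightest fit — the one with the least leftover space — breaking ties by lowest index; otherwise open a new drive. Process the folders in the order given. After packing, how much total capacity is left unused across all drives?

28

Put 3 GB in drive 1; 13 GB remain.
Put 8 GB in drive 1; 5 GB remain.
Put 7 GB in drive 2; 9 GB remain.
Put 14 GB in drive 3; 2 GB remain.
Put 13 GB in drive 4; 3 GB remain.
Put 14 GB in drive 5; 2 GB remain.
Put 14 GB in drive 6; 2 GB remain.
Put 9 GB in drive 2; 0 GB remain.
Put 12 GB in drive 7; 4 GB remain.
Put 1 GB in drive 3; 1 GB remain.
Put 2 GB in drive 5; 0 GB remain.
Put 12 GB in drive 8; 4 GB remain.
Put 7 GB in drive 9; 9 GB remain.
9 drives × 16 GB = 144 GB; used 116 GB; unused 28 GB.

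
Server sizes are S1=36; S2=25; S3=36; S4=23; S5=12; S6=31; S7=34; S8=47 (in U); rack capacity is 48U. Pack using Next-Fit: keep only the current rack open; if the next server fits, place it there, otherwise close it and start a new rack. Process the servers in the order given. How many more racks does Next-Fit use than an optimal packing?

Next-Fit: [36] [25] [36] [23,12] [31] [34] [47] → 7 racks.
Total size 244U; any packing needs at least ⌈244/48⌉ = 6 racks.
An optimal packing achieves that bound: [47] [36,12] [36] [34] [31] [25,23] → 6 racks.
Excess: 7 − 6 = 1.

1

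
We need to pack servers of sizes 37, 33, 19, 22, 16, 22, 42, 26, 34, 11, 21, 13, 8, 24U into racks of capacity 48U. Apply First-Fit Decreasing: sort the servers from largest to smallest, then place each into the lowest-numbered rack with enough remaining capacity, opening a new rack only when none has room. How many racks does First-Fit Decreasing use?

8

Sorted descending: 42, 37, 34, 33, 26, 24, 22, 22, 21, 19, 16, 13, 11, 8.
42U → rack 1 (remaining 6U)
37U → rack 2 (remaining 11U)
34U → rack 3 (remaining 14U)
33U → rack 4 (remaining 15U)
26U → rack 5 (remaining 22U)
24U → rack 6 (remaining 24U)
22U → rack 5 (remaining 0U)
22U → rack 6 (remaining 2U)
21U → rack 7 (remaining 27U)
19U → rack 7 (remaining 8U)
16U → rack 8 (remaining 32U)
13U → rack 3 (remaining 1U)
11U → rack 2 (remaining 0U)
8U → rack 4 (remaining 7U)
Final racks: [42] [37,11] [34,13] [33,8] [26,22] [24,22] [21,19] [16].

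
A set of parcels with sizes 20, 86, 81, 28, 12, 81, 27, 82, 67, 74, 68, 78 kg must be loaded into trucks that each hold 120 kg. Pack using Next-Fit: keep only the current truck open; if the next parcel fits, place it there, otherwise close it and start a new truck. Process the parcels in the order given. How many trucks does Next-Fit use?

8

truck 1: place 20 kg, 100 kg left
truck 1: place 86 kg, 14 kg left
truck 2: place 81 kg, 39 kg left
truck 2: place 28 kg, 11 kg left
truck 3: place 12 kg, 108 kg left
truck 3: place 81 kg, 27 kg left
truck 3: place 27 kg, 0 kg left
truck 4: place 82 kg, 38 kg left
truck 5: place 67 kg, 53 kg left
truck 6: place 74 kg, 46 kg left
truck 7: place 68 kg, 52 kg left
truck 8: place 78 kg, 42 kg left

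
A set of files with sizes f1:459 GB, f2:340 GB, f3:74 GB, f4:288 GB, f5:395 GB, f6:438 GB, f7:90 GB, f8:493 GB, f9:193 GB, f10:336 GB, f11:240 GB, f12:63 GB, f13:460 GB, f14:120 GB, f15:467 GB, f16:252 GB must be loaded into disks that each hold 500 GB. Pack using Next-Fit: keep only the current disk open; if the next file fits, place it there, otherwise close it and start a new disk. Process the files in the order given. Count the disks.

disk 1: place f1 (459 GB), 41 GB left
disk 2: place f2 (340 GB), 160 GB left
disk 2: place f3 (74 GB), 86 GB left
disk 3: place f4 (288 GB), 212 GB left
disk 4: place f5 (395 GB), 105 GB left
disk 5: place f6 (438 GB), 62 GB left
disk 6: place f7 (90 GB), 410 GB left
disk 7: place f8 (493 GB), 7 GB left
disk 8: place f9 (193 GB), 307 GB left
disk 9: place f10 (336 GB), 164 GB left
disk 10: place f11 (240 GB), 260 GB left
disk 10: place f12 (63 GB), 197 GB left
disk 11: place f13 (460 GB), 40 GB left
disk 12: place f14 (120 GB), 380 GB left
disk 13: place f15 (467 GB), 33 GB left
disk 14: place f16 (252 GB), 248 GB left
Final disks: [459] [340,74] [288] [395] [438] [90] [493] [193] [336] [240,63] [460] [120] [467] [252].

14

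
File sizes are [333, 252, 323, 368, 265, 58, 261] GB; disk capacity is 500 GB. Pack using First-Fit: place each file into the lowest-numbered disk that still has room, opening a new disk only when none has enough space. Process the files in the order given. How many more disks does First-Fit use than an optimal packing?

0

First-Fit: [333,58] [252] [323] [368] [265] [261] → 6 disks.
6 files exceed 250 GB (half the capacity), and no two of those can share a disk, so at least 6 disks are needed.
So 6 is already optimal.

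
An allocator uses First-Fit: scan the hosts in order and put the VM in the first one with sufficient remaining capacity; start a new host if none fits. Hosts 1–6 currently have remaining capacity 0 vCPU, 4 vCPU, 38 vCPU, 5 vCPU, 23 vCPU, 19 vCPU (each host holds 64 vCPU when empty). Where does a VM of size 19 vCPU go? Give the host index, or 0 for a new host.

Hosts with room: host 3 (38 vCPU), host 5 (23 vCPU), host 6 (19 vCPU).
The first with room is host 3.

3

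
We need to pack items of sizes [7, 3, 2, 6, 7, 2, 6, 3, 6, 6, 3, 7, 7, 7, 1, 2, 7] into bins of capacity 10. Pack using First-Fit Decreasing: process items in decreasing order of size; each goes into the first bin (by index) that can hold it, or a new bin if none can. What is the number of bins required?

10 bins

Sorted descending: 7, 7, 7, 7, 7, 7, 6, 6, 6, 6, 3, 3, 3, 2, 2, 2, 1.
Put 7 in bin 1; 3 remain.
Put 7 in bin 2; 3 remain.
Put 7 in bin 3; 3 remain.
Put 7 in bin 4; 3 remain.
Put 7 in bin 5; 3 remain.
Put 7 in bin 6; 3 remain.
Put 6 in bin 7; 4 remain.
Put 6 in bin 8; 4 remain.
Put 6 in bin 9; 4 remain.
Put 6 in bin 10; 4 remain.
Put 3 in bin 1; 0 remain.
Put 3 in bin 2; 0 remain.
Put 3 in bin 3; 0 remain.
Put 2 in bin 4; 1 remain.
Put 2 in bin 5; 1 remain.
Put 2 in bin 6; 1 remain.
Put 1 in bin 4; 0 remain.
Final bins: [7,3] [7,3] [7,3] [7,2,1] [7,2] [7,2] [6] [6] [6] [6].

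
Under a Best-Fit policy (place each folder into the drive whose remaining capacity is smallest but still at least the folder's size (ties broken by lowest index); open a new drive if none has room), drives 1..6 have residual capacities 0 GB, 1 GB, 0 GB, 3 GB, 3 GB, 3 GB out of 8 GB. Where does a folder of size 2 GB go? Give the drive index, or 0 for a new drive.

4

Drives with room: drive 4 (3 GB), drive 5 (3 GB), drive 6 (3 GB).
Tightest fit is drive 4 with 3 GB free.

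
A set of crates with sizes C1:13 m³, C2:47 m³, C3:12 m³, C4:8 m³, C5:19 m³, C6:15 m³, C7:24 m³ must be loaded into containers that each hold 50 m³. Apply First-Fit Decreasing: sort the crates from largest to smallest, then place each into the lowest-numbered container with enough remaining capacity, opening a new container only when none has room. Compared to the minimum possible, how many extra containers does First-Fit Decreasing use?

First-Fit Decreasing: [47] [24,19] [15,13,12,8] → 3 containers.
Total size 138 m³; any packing needs at least ⌈138/50⌉ = 3 containers.
So 3 is already optimal.

0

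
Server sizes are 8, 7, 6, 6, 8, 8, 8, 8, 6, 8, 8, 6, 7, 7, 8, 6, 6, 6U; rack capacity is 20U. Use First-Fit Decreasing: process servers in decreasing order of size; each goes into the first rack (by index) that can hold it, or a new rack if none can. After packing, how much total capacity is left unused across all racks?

Sorted descending: 8, 8, 8, 8, 8, 8, 8, 8, 7, 7, 7, 6, 6, 6, 6, 6, 6, 6.
8U → rack 1 (remaining 12U)
8U → rack 1 (remaining 4U)
8U → rack 2 (remaining 12U)
8U → rack 2 (remaining 4U)
8U → rack 3 (remaining 12U)
8U → rack 3 (remaining 4U)
8U → rack 4 (remaining 12U)
8U → rack 4 (remaining 4U)
7U → rack 5 (remaining 13U)
7U → rack 5 (remaining 6U)
7U → rack 6 (remaining 13U)
6U → rack 5 (remaining 0U)
6U → rack 6 (remaining 7U)
6U → rack 6 (remaining 1U)
6U → rack 7 (remaining 14U)
6U → rack 7 (remaining 8U)
6U → rack 7 (remaining 2U)
6U → rack 8 (remaining 14U)
8 racks × 20U = 160U; used 127U; unused 33U.

33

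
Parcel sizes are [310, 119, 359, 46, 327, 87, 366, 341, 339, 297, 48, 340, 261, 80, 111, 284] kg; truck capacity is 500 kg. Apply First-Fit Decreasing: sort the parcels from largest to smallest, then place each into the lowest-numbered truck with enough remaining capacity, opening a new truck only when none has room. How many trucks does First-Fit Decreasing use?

10

Sorted descending: 366, 359, 341, 340, 339, 327, 310, 297, 284, 261, 119, 111, 87, 80, 48, 46.
366 kg → truck 1 (remaining 134 kg)
359 kg → truck 2 (remaining 141 kg)
341 kg → truck 3 (remaining 159 kg)
340 kg → truck 4 (remaining 160 kg)
339 kg → truck 5 (remaining 161 kg)
327 kg → truck 6 (remaining 173 kg)
310 kg → truck 7 (remaining 190 kg)
297 kg → truck 8 (remaining 203 kg)
284 kg → truck 9 (remaining 216 kg)
261 kg → truck 10 (remaining 239 kg)
119 kg → truck 1 (remaining 15 kg)
111 kg → truck 2 (remaining 30 kg)
87 kg → truck 3 (remaining 72 kg)
80 kg → truck 4 (remaining 80 kg)
48 kg → truck 3 (remaining 24 kg)
46 kg → truck 4 (remaining 34 kg)
Final trucks: [366,119] [359,111] [341,87,48] [340,80,46] [339] [327] [310] [297] [284] [261].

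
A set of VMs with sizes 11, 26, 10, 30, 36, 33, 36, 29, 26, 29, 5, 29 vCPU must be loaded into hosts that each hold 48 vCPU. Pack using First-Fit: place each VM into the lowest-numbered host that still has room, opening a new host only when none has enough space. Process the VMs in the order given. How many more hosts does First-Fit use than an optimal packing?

0

First-Fit: [11,26,10] [30,5] [36] [33] [36] [29] [26] [29] [29] → 9 hosts.
9 VMs exceed 24 vCPU (half the capacity), and no two of those can share a host, so at least 9 hosts are needed.
So 9 is already optimal.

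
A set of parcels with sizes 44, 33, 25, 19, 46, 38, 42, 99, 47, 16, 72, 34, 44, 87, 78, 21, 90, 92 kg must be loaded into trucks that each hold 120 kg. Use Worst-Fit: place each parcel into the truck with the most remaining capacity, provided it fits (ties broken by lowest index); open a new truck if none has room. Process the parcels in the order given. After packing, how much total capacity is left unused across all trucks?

273

44 kg → truck 1 (remaining 76 kg)
33 kg → truck 1 (remaining 43 kg)
25 kg → truck 1 (remaining 18 kg)
19 kg → truck 2 (remaining 101 kg)
46 kg → truck 2 (remaining 55 kg)
38 kg → truck 2 (remaining 17 kg)
42 kg → truck 3 (remaining 78 kg)
99 kg → truck 4 (remaining 21 kg)
47 kg → truck 3 (remaining 31 kg)
16 kg → truck 3 (remaining 15 kg)
72 kg → truck 5 (remaining 48 kg)
34 kg → truck 5 (remaining 14 kg)
44 kg → truck 6 (remaining 76 kg)
87 kg → truck 7 (remaining 33 kg)
78 kg → truck 8 (remaining 42 kg)
21 kg → truck 6 (remaining 55 kg)
90 kg → truck 9 (remaining 30 kg)
92 kg → truck 10 (remaining 28 kg)
10 trucks × 120 kg = 1200 kg; used 927 kg; unused 273 kg.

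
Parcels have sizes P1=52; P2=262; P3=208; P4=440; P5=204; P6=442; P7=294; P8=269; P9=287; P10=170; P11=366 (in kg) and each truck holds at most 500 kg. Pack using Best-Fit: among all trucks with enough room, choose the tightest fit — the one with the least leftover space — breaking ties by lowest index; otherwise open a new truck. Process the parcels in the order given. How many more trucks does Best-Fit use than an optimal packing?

1

Best-Fit: [52,262,170] [208,204] [440] [442] [294] [269] [287] [366] → 8 trucks.
7 parcels exceed 250 kg (half the capacity), and no two of those can share a truck, so at least 7 trucks are needed.
An optimal packing achieves that bound: [442,52] [440] [366] [294,204] [287,208] [269,170] [262] → 7 trucks.
Excess: 8 − 7 = 1.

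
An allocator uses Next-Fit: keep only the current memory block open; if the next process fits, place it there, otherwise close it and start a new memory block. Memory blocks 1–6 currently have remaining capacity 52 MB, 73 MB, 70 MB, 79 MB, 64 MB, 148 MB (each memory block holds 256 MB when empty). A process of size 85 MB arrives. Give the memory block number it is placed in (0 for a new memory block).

6

Next-Fit only looks at memory block 6, which has 148 MB free.
85 MB fits there.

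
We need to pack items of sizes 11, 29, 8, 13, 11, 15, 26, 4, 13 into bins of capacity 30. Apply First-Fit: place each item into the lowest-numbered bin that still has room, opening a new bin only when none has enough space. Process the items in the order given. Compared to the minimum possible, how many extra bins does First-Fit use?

0

First-Fit: [11,8,11] [29] [13,15] [26,4] [13] → 5 bins.
Total size 130; any packing needs at least ⌈130/30⌉ = 5 bins.
So 5 is already optimal.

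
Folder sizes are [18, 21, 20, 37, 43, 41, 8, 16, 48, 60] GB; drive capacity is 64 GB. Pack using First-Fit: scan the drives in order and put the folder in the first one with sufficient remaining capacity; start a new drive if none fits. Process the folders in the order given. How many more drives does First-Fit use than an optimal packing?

First-Fit: [18,21,20] [37,8,16] [43] [41] [48] [60] → 6 drives.
Total size 312 GB; any packing needs at least ⌈312/64⌉ = 5 drives.
An optimal packing achieves that bound: [60] [48,16] [43,21] [41,20] [37,18,8] → 5 drives.
Excess: 6 − 5 = 1.

1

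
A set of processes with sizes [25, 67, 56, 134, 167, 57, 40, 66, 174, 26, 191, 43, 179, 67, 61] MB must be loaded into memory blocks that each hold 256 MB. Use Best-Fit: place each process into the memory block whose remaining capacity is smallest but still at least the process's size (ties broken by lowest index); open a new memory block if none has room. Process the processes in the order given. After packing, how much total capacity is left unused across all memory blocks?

Put 25 MB in memory block 1; 231 MB remain.
Put 67 MB in memory block 1; 164 MB remain.
Put 56 MB in memory block 1; 108 MB remain.
Put 134 MB in memory block 2; 122 MB remain.
Put 167 MB in memory block 3; 89 MB remain.
Put 57 MB in memory block 3; 32 MB remain.
Put 40 MB in memory block 1; 68 MB remain.
Put 66 MB in memory block 1; 2 MB remain.
Put 174 MB in memory block 4; 82 MB remain.
Put 26 MB in memory block 3; 6 MB remain.
Put 191 MB in memory block 5; 65 MB remain.
Put 43 MB in memory block 5; 22 MB remain.
Put 179 MB in memory block 6; 77 MB remain.
Put 67 MB in memory block 6; 10 MB remain.
Put 61 MB in memory block 4; 21 MB remain.
6 memory blocks × 256 MB = 1536 MB; used 1353 MB; unused 183 MB.

183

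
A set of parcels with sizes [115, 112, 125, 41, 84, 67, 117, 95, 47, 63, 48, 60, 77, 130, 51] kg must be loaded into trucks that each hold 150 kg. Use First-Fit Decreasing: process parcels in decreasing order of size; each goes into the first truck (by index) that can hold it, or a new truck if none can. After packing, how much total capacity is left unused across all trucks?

Sorted descending: 130, 125, 117, 115, 112, 95, 84, 77, 67, 63, 60, 51, 48, 47, 41.
130 kg → truck 1 (remaining 20 kg)
125 kg → truck 2 (remaining 25 kg)
117 kg → truck 3 (remaining 33 kg)
115 kg → truck 4 (remaining 35 kg)
112 kg → truck 5 (remaining 38 kg)
95 kg → truck 6 (remaining 55 kg)
84 kg → truck 7 (remaining 66 kg)
77 kg → truck 8 (remaining 73 kg)
67 kg → truck 8 (remaining 6 kg)
63 kg → truck 7 (remaining 3 kg)
60 kg → truck 9 (remaining 90 kg)
51 kg → truck 6 (remaining 4 kg)
48 kg → truck 9 (remaining 42 kg)
47 kg → truck 10 (remaining 103 kg)
41 kg → truck 9 (remaining 1 kg)
10 trucks × 150 kg = 1500 kg; used 1232 kg; unused 268 kg.

268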